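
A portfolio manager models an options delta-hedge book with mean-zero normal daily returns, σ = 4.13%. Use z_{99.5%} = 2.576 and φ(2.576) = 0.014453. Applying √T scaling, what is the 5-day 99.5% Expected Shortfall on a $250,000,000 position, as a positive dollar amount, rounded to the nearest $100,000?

$66,700,000

σ_{5d} = 4.13% × √5 = 9.235%.
ES multiplier = φ(z)/(1−α) = 0.014453/0.005 = 2.891.
ES = 9.235% × 2.891 = 26.698%; on $250,000,000: $66,745,000.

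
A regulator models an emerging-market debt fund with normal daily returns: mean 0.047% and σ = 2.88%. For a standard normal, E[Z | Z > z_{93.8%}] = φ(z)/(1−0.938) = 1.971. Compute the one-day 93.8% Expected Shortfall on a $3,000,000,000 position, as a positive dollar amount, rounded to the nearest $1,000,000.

ES = −(0.047%) + 2.88% × 1.971 = 5.629%.
On $3,000,000,000: 0.05629 × $3,000,000,000 = $168,870,000.

$169,000,000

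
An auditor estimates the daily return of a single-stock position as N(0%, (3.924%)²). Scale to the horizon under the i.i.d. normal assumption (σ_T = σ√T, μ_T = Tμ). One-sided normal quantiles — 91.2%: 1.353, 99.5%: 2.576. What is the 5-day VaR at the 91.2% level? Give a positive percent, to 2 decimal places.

11.87%

σ_{5d} = 3.924% × √5 = 8.774%.
VaR = 1.353 × 8.774% = 11.871%.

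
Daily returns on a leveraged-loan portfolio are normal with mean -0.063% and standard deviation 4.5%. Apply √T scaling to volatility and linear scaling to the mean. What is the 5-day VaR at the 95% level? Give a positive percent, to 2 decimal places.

At 95%, z = 1.645.
σ_{5d} = 4.5% × √5 = 10.062%; μ_{5d} = 5 × -0.063% = -0.315%.
VaR = −(-0.315%) + 1.645 × 10.062% = 16.867%.

16.87%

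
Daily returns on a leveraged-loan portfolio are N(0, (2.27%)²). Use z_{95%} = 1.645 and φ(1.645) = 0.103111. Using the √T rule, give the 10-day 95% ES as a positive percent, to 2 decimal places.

σ_{10d} = 2.27% × √10 = 7.178%.
ES multiplier = φ(z)/(1−α) = 0.103111/0.05 = 2.062.
ES = 7.178% × 2.062 = 14.801%.

14.80%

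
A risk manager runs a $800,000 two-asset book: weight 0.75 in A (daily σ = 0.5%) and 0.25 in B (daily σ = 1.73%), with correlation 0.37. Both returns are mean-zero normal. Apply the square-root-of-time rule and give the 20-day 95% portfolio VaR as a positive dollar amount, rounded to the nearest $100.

σ_p = √(0.75²·0.5² + 0.25²·1.73² + 2·0.37·0.75·0.25·0.5·1.73) = 0.669%.
σ_{20d} = 0.669% × √20 = 2.992%.
z(95%) = 1.645.
VaR = 1.645 × 2.992% = 4.922%; on $800,000 that is $39,376.

$39,400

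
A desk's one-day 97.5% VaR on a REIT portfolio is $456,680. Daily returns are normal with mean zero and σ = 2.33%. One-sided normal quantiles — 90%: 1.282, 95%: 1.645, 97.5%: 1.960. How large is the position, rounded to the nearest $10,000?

VaR as a fraction of value: z·σ = 1.960 × 2.33% = 4.5668%.
Position = $456,680 / 0.045668 = $10,000,000.

$10,000,000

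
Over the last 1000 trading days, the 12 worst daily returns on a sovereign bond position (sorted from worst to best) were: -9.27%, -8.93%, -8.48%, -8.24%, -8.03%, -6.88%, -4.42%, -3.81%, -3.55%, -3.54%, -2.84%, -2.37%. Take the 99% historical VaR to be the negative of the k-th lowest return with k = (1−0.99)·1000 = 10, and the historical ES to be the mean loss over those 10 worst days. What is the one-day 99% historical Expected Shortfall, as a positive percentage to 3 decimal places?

The 10 worst returns sum to -65.15%.
ES = −(-65.15%) / 10 = 6.515%.

6.515%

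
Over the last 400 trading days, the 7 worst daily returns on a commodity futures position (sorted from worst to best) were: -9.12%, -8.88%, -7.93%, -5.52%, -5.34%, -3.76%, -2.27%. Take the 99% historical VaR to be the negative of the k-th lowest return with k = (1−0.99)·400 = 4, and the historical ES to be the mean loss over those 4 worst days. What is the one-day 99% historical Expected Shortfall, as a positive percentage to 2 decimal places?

The 4 worst returns sum to -31.45%.
ES = −(-31.45%) / 4 = 7.8625% ≈ 7.86%.

7.86%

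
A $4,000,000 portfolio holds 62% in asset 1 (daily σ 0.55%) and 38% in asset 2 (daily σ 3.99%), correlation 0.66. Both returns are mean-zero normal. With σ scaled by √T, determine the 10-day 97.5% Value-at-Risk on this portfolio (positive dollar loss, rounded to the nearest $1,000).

$436,000

σ_p = √(0.62²·0.55² + 0.38²·3.99² + 2·0.66·0.62·0.38·0.55·3.99) = 1.760%.
σ_{10d} = 1.760% × √10 = 5.566%.
z(97.5%) = 1.960.
VaR = 1.960 × 5.566% = 10.909%; on $4,000,000 that is $436,360.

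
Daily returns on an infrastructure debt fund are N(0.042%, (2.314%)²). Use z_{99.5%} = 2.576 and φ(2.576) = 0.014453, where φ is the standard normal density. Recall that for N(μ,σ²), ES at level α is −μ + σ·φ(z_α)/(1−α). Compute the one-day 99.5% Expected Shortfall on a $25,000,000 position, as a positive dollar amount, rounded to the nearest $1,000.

Tail multiplier: φ(z)/(1−α) = 0.014453 / 0.005 = 2.891.
ES = −(0.042%) + 2.314% × 2.891 = 6.648%.
On $25,000,000: 0.06648 × $25,000,000 = $1,662,000.

$1,662,000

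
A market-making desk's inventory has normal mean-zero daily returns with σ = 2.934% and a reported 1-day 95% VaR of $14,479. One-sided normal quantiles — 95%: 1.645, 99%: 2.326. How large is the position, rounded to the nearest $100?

VaR as a fraction of value: z·σ = 1.645 × 2.934% = 4.82643%.
Position = $14,479 / 0.0482643 = $299,994.

$300,000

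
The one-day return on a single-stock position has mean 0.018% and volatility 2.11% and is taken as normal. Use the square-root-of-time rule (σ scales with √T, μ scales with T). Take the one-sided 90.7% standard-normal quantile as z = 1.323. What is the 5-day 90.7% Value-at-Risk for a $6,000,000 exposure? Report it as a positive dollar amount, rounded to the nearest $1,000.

σ_{5d} = 2.11% × √5 = 4.718%; μ_{5d} = 5 × 0.018% = 0.090%.
VaR = −(0.090%) + 1.323 × 4.718% = 6.152%.
On $6,000,000: 0.06152 × $6,000,000 = $369,120.

$369,000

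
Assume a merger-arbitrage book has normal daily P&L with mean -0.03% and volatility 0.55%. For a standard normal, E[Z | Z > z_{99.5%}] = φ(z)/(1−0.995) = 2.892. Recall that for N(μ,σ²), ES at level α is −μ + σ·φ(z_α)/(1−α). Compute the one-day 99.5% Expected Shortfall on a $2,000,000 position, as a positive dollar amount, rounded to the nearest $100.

$32,400

ES = −(-0.03%) + 0.55% × 2.892 = 1.621%.
On $2,000,000: 0.01621 × $2,000,000 = $32,420.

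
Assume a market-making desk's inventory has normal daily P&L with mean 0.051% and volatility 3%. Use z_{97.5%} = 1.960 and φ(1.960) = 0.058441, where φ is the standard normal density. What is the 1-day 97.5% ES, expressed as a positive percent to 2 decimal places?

6.96%

Tail multiplier: φ(z)/(1−α) = 0.058441 / 0.025 = 2.338.
ES = −(0.051%) + 3% × 2.338 = 6.963%.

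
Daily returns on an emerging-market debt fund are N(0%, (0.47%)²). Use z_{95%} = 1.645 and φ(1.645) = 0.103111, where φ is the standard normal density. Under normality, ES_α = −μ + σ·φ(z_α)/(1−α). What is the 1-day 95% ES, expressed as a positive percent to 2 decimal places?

0.97%

Tail multiplier: φ(z)/(1−α) = 0.103111 / 0.05 = 2.062.
ES = 0.47% × 2.062 = 0.969%.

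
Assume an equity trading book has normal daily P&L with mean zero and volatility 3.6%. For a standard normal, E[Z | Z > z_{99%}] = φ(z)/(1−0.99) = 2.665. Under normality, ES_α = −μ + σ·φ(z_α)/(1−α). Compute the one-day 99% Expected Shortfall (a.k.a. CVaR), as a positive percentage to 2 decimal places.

9.59%

ES = 3.6% × 2.665 = 9.594%.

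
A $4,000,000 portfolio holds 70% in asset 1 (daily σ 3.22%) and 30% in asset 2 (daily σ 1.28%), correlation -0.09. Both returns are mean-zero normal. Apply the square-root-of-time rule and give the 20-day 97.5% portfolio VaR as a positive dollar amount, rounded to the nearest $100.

σ_p = √(0.7²·3.22² + 0.3²·1.28² + 2·-0.09·0.7·0.3·3.22·1.28) = 2.252%.
σ_{20d} = 2.252% × √20 = 10.071%.
z(97.5%) = 1.960.
VaR = 1.960 × 10.071% = 19.739%; on $4,000,000 that is $789,560.

$789,600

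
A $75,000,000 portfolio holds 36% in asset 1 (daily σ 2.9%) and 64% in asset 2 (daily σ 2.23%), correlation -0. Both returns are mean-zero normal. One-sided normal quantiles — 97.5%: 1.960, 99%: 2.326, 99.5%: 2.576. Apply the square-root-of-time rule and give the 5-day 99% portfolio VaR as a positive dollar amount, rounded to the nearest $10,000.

σ_p = √(0.36²·2.9² + 0.64²·2.23² + 2·-0·0.36·0.64·2.9·2.23) = 1.768%.
σ_{5d} = 1.768% × √5 = 3.953%.
VaR = 2.326 × 3.953% = 9.195%; on $75,000,000 that is $6,896,250.

$6,900,000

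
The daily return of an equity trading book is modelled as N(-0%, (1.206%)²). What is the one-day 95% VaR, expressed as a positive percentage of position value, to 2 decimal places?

1.98%

At 95% one-sided, z = 1.645.
VaR = z·σ = 1.645 × 1.206% = 1.984%.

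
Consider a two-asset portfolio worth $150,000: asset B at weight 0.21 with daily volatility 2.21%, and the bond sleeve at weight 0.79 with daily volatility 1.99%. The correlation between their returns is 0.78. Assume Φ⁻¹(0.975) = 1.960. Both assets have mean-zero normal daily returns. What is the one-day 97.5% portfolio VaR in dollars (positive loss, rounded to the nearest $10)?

σ_p² = 0.21²·2.21² + 0.79²·1.99² + 2·0.78·0.21·0.79·2.21·1.99 = 3.8251 (%²).
σ_p = √3.8251 = 1.956%.
VaR = 1.960 × 1.956% = 3.834%; on $150,000 that is $5,751.

$5,750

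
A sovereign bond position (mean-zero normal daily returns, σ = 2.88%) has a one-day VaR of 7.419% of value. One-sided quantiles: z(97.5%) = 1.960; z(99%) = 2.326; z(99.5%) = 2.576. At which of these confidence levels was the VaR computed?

Implied z = VaR/σ = 7.419 / 2.88 = 2.576.
This matches z(99.5%) = 2.576.

99.5%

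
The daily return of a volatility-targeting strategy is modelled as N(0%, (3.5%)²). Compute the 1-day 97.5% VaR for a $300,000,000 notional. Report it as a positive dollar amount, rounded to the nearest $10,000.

At 97.5% one-sided, z = 1.960.
VaR = z·σ = 1.960 × 3.5% = 6.860%.
On $300,000,000: 0.06860 × $300,000,000 = $20,580,000.

$20,580,000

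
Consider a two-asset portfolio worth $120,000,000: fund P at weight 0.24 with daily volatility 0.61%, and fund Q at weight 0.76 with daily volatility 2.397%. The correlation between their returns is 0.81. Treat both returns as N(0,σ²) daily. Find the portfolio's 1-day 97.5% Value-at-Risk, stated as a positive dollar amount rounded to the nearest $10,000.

$4,570,000

σ_p² = 0.24²·0.61² + 0.76²·2.397² + 2·0.81·0.24·0.76·0.61·2.397 = 3.7722 (%²).
σ_p = √3.7722 = 1.942%.
At 97.5%, z = 1.960.
VaR = 1.960 × 1.942% = 3.806%; on $120,000,000 that is $4,567,200.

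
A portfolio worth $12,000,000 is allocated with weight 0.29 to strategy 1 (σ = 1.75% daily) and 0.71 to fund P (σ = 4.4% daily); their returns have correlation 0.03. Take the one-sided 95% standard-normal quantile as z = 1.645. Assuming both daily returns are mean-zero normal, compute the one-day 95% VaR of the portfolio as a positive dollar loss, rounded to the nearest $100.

σ_p² = 0.29²·1.75² + 0.71²·4.4² + 2·0.03·0.29·0.71·1.75·4.4 = 10.1121 (%²).
σ_p = √10.1121 = 3.180%.
VaR = 1.645 × 3.180% = 5.231%; on $12,000,000 that is $627,720.

$627,700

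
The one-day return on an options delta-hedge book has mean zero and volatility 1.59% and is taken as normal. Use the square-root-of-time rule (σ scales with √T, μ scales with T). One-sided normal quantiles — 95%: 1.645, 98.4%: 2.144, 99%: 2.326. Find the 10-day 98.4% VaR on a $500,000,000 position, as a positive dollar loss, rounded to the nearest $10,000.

$53,900,000

σ_{10d} = 1.59% × √10 = 5.028%.
VaR = 2.144 × 5.028% = 10.780%.
On $500,000,000: 0.10780 × $500,000,000 = $53,900,000.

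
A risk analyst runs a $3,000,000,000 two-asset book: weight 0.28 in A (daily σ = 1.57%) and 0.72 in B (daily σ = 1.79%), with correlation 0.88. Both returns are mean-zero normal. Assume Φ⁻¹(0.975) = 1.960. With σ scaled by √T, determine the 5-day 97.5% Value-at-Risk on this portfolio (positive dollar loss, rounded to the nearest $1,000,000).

$222,000,000

σ_p = √(0.28²·1.57² + 0.72²·1.79² + 2·0.88·0.28·0.72·1.57·1.79) = 1.689%.
σ_{5d} = 1.689% × √5 = 3.777%.
VaR = 1.960 × 3.777% = 7.403%; on $3,000,000,000 that is $222,090,000.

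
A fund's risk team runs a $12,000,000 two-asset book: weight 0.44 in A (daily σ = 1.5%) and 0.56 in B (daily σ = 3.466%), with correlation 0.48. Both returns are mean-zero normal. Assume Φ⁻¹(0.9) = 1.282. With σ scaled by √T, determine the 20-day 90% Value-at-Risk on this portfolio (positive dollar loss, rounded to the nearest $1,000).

σ_p = √(0.44²·1.5² + 0.56²·3.466² + 2·0.48·0.44·0.56·1.5·3.466) = 2.331%.
σ_{20d} = 2.331% × √20 = 10.425%.
VaR = 1.282 × 10.425% = 13.365%; on $12,000,000 that is $1,603,800.

$1,604,000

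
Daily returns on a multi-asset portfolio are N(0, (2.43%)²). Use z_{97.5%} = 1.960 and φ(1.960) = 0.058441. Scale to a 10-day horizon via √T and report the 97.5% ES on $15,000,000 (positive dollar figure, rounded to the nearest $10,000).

$2,690,000

σ_{10d} = 2.43% × √10 = 7.684%.
ES multiplier = φ(z)/(1−α) = 0.058441/0.025 = 2.338.
ES = 7.684% × 2.338 = 17.965%; on $15,000,000: $2,694,750.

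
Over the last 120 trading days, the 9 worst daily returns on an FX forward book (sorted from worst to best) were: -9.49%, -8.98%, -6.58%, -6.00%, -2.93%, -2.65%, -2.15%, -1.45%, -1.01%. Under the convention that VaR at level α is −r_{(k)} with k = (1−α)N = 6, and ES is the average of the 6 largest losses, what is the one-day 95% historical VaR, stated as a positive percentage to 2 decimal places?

k = 6; the 6th lowest return is -2.65%, so VaR = 2.65%.

2.65%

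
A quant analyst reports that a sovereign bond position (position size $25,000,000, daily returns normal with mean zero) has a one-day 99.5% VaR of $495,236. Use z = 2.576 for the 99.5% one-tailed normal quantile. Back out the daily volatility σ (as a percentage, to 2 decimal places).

0.77%

VaR as a fraction: $495,236 / $25,000,000 = 1.981%.
σ = VaR / z = 1.981% / 2.576 = 0.769%.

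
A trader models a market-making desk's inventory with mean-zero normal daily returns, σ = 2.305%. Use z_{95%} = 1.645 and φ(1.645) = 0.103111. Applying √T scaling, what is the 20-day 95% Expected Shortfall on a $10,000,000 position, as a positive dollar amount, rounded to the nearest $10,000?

σ_{20d} = 2.305% × √20 = 10.308%.
ES multiplier = φ(z)/(1−α) = 0.103111/0.05 = 2.062.
ES = 10.308% × 2.062 = 21.255%; on $10,000,000: $2,125,500.

$2,130,000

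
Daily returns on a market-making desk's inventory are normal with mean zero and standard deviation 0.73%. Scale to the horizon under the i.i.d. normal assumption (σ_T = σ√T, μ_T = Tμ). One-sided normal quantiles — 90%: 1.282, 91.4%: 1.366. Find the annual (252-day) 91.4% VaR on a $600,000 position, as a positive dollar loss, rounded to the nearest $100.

$95,000

σ_{252d} = 0.73% × √252 = 11.588%.
VaR = 1.366 × 11.588% = 15.829%.
On $600,000: 0.15829 × $600,000 = $94,974.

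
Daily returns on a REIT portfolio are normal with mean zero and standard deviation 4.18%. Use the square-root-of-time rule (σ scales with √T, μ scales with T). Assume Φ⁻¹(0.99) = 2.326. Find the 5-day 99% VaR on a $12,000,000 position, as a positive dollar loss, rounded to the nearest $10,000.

σ_{5d} = 4.18% × √5 = 9.347%.
VaR = 2.326 × 9.347% = 21.741%.
On $12,000,000: 0.21741 × $12,000,000 = $2,608,920.

$2,610,000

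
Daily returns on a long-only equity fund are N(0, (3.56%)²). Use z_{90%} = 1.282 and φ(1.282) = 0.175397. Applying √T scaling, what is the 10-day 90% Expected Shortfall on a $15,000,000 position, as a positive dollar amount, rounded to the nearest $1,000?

σ_{10d} = 3.56% × √10 = 11.258%.
ES multiplier = φ(z)/(1−α) = 0.175397/0.1 = 1.754.
ES = 11.258% × 1.754 = 19.747%; on $15,000,000: $2,962,050.

$2,962,000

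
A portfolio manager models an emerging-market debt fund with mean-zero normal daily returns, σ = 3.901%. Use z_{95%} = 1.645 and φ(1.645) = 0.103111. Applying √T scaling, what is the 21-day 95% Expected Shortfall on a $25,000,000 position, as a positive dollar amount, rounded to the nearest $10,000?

$9,220,000

σ_{21d} = 3.901% × √21 = 17.877%.
ES multiplier = φ(z)/(1−α) = 0.103111/0.05 = 2.062.
ES = 17.877% × 2.062 = 36.862%; on $25,000,000: $9,215,500.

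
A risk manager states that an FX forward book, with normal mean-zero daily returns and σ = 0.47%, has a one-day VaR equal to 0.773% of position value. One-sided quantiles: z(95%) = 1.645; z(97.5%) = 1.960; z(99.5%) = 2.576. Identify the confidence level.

Implied z = VaR/σ = 0.773 / 0.47 = 1.645.
This matches z(95%) = 1.645.

95%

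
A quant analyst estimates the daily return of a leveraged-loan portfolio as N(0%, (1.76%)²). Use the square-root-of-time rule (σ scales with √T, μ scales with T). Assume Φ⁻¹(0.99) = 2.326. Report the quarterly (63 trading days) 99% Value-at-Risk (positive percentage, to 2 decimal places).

32.49%

σ_{63d} = 1.76% × √63 = 13.970%.
VaR = 2.326 × 13.970% = 32.494%.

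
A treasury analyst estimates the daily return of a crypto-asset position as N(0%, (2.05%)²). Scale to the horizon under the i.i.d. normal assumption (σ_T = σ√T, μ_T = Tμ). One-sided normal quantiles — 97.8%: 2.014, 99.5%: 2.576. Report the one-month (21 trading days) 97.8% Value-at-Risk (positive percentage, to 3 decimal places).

σ_{21d} = 2.05% × √21 = 9.394%.
VaR = 2.014 × 9.394% = 18.920%.

18.920%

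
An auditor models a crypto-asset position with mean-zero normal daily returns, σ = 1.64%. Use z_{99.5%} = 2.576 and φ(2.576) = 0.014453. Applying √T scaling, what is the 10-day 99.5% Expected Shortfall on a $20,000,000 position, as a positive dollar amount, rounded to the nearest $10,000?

σ_{10d} = 1.64% × √10 = 5.186%.
ES multiplier = φ(z)/(1−α) = 0.014453/0.005 = 2.891.
ES = 5.186% × 2.891 = 14.993%; on $20,000,000: $2,998,600.

$3,000,000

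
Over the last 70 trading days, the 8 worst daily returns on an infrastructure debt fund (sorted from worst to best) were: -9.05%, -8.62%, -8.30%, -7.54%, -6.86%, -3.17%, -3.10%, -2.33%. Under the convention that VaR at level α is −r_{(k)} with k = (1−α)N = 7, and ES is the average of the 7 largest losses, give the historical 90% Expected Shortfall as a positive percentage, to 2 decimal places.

The 7 worst returns sum to -46.64%.
ES = −(-46.64%) / 7 = 6.6628…% ≈ 6.66%.

6.66%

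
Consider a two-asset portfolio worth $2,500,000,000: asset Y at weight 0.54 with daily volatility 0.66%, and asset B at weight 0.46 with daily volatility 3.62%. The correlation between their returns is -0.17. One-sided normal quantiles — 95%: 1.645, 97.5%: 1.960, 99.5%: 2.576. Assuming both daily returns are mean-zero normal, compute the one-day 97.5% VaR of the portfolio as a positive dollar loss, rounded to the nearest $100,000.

σ_p² = 0.54²·0.66² + 0.46²·3.62² + 2·-0.17·0.54·0.46·0.66·3.62 = 2.6981 (%²).
σ_p = √2.6981 = 1.643%.
VaR = 1.960 × 1.643% = 3.220%; on $2,500,000,000 that is $80,500,000.

$80,500,000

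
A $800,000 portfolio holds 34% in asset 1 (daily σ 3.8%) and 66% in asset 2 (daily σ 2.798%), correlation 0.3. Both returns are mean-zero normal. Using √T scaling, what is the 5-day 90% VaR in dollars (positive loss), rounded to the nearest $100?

σ_p = √(0.34²·3.8² + 0.66²·2.798² + 2·0.3·0.34·0.66·3.8·2.798) = 2.552%.
σ_{5d} = 2.552% × √5 = 5.706%.
z(90%) = 1.282.
VaR = 1.282 × 5.706% = 7.315%; on $800,000 that is $58,520.

$58,500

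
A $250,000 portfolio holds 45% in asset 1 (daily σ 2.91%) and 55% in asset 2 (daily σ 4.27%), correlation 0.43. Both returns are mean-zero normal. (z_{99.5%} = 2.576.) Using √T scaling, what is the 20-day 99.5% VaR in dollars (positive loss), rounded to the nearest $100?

$90,500

σ_p = √(0.45²·2.91² + 0.55²·4.27² + 2·0.43·0.45·0.55·2.91·4.27) = 3.142%.
σ_{20d} = 3.142% × √20 = 14.051%.
VaR = 2.576 × 14.051% = 36.195%; on $250,000 that is $90,488.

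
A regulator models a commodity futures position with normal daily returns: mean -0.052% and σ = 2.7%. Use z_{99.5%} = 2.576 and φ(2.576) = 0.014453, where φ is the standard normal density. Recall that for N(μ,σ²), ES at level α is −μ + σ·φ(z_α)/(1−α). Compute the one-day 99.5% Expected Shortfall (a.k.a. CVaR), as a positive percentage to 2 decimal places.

Tail multiplier: φ(z)/(1−α) = 0.014453 / 0.005 = 2.891.
ES = −(-0.052%) + 2.7% × 2.891 = 7.858%.

7.86%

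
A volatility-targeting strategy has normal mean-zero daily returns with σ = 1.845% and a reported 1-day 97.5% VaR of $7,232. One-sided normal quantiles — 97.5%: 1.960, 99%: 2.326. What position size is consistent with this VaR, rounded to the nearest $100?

$200,000

VaR as a fraction of value: z·σ = 1.960 × 1.845% = 3.6162%.
Position = $7,232 / 0.036162 = $199,989.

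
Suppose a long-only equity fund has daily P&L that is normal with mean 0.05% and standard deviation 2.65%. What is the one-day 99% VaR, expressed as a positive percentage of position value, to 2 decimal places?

At 99% one-sided, z = 2.326.
VaR = −μ + z·σ = −(0.05%) + 2.326 × 2.65% = 6.114%.

6.11%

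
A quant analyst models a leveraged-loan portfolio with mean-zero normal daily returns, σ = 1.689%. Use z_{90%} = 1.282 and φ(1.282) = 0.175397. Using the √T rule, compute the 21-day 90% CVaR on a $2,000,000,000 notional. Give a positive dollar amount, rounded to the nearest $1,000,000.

σ_{21d} = 1.689% × √21 = 7.740%.
ES multiplier = φ(z)/(1−α) = 0.175397/0.1 = 1.754.
ES = 7.740% × 1.754 = 13.576%; on $2,000,000,000: $271,520,000.

$272,000,000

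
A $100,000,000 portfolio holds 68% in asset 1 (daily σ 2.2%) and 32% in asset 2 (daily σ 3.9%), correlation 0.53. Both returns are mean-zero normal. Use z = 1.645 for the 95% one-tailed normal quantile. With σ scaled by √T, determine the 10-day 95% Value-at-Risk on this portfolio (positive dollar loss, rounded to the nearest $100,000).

$12,500,000

σ_p = √(0.68²·2.2² + 0.32²·3.9² + 2·0.53·0.68·0.32·2.2·3.9) = 2.403%.
σ_{10d} = 2.403% × √10 = 7.599%.
VaR = 1.645 × 7.599% = 12.500%; on $100,000,000 that is $12,500,000.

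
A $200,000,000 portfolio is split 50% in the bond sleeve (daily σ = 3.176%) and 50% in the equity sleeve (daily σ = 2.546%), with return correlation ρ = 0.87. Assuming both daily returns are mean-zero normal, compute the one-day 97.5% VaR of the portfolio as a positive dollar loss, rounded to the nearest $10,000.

$10,850,000

σ_p² = 0.5²·3.176² + 0.5²·2.546² + 2·0.87·0.5·0.5·3.176·2.546 = 7.6597 (%²).
σ_p = √7.6597 = 2.768%.
At 97.5%, z = 1.960.
VaR = 1.960 × 2.768% = 5.425%; on $200,000,000 that is $10,850,000.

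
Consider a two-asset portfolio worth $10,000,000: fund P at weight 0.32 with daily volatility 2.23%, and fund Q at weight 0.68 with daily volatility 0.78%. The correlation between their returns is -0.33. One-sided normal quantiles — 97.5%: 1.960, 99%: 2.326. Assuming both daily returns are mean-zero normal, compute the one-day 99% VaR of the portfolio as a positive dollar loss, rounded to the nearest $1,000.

$171,000

σ_p² = 0.32²·2.23² + 0.68²·0.78² + 2·-0.33·0.32·0.68·2.23·0.78 = 0.5407 (%²).
σ_p = √0.5407 = 0.735%.
VaR = 2.326 × 0.735% = 1.710%; on $10,000,000 that is $171,000.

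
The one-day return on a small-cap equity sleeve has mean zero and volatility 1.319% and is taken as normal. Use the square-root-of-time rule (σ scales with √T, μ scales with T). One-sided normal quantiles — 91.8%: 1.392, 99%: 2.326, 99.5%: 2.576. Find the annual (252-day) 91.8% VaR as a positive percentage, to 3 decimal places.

29.146%

σ_{252d} = 1.319% × √252 = 20.938%.
VaR = 1.392 × 20.938% = 29.146%.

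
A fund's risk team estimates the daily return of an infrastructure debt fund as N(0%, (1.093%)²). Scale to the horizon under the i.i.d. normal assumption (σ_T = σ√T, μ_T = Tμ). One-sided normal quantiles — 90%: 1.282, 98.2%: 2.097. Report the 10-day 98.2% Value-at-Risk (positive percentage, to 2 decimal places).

7.25%

σ_{10d} = 1.093% × √10 = 3.456%.
VaR = 2.097 × 3.456% = 7.247%.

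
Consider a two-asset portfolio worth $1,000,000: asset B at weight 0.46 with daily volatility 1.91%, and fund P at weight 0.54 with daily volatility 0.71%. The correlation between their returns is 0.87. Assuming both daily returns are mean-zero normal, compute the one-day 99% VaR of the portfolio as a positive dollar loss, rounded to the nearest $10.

$28,540

σ_p² = 0.46²·1.91² + 0.54²·0.71² + 2·0.87·0.46·0.54·1.91·0.71 = 1.5051 (%²).
σ_p = √1.5051 = 1.227%.
At 99%, z = 2.326.
VaR = 2.326 × 1.227% = 2.854%; on $1,000,000 that is $28,540.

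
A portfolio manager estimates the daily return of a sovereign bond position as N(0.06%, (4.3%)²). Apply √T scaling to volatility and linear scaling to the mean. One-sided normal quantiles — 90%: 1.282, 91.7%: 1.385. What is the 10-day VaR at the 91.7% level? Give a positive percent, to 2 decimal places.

18.23%

σ_{10d} = 4.3% × √10 = 13.598%; μ_{10d} = 10 × 0.06% = 0.600%.
VaR = −(0.600%) + 1.385 × 13.598% = 18.233%.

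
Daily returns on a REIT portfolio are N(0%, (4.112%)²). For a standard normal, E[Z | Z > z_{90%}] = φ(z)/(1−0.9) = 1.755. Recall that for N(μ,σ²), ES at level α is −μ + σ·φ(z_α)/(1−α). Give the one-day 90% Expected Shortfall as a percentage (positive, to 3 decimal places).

7.217%

ES = 4.112% × 1.755 = 7.217%.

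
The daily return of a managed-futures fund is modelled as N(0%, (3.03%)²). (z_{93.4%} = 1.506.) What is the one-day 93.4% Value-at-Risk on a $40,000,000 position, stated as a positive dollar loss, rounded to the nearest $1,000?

$1,825,000

VaR = z·σ = 1.506 × 3.03% = 4.563%.
On $40,000,000: 0.04563 × $40,000,000 = $1,825,200.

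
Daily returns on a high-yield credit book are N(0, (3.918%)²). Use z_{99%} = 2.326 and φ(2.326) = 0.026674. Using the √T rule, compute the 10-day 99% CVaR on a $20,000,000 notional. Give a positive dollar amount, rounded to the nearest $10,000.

$6,610,000

σ_{10d} = 3.918% × √10 = 12.390%.
ES multiplier = φ(z)/(1−α) = 0.026674/0.01 = 2.667.
ES = 12.390% × 2.667 = 33.044%; on $20,000,000: $6,608,800.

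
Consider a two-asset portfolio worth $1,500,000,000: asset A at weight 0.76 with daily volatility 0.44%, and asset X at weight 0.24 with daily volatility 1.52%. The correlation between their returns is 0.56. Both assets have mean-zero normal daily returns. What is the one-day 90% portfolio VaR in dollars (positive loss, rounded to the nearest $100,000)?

$11,900,000

σ_p² = 0.76²·0.44² + 0.24²·1.52² + 2·0.56·0.76·0.24·0.44·1.52 = 0.3815 (%²).
σ_p = √0.3815 = 0.618%.
At 90%, z = 1.282.
VaR = 1.282 × 0.618% = 0.792%; on $1,500,000,000 that is $11,880,000.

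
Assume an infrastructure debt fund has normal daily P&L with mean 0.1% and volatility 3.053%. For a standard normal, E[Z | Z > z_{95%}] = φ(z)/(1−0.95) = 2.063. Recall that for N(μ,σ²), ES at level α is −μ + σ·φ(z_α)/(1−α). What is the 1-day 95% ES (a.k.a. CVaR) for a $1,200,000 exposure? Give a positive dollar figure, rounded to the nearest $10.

$74,380

ES = −(0.1%) + 3.053% × 2.063 = 6.198%.
On $1,200,000: 0.06198 × $1,200,000 = $74,376.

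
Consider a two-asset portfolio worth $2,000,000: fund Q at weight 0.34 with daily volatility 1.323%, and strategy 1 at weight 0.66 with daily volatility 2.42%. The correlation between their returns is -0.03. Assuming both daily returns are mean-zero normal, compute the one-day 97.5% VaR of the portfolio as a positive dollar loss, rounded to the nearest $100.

σ_p² = 0.34²·1.323² + 0.66²·2.42² + 2·-0.03·0.34·0.66·1.323·2.42 = 2.7103 (%²).
σ_p = √2.7103 = 1.646%.
At 97.5%, z = 1.960.
VaR = 1.960 × 1.646% = 3.226%; on $2,000,000 that is $64,520.

$64,500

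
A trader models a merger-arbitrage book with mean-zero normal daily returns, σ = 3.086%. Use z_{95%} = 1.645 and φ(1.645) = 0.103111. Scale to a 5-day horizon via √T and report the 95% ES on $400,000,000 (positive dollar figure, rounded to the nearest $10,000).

$56,920,000

σ_{5d} = 3.086% × √5 = 6.901%.
ES multiplier = φ(z)/(1−α) = 0.103111/0.05 = 2.062.
ES = 6.901% × 2.062 = 14.230%; on $400,000,000: $56,920,000.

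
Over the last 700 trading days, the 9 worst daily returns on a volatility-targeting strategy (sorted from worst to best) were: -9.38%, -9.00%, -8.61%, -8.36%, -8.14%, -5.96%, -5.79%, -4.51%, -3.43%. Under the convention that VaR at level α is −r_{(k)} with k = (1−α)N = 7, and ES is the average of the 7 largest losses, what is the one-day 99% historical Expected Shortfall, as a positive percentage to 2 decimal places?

The 7 worst returns sum to -55.24%.
ES = −(-55.24%) / 7 = 7.8914…% ≈ 7.89%.

7.89%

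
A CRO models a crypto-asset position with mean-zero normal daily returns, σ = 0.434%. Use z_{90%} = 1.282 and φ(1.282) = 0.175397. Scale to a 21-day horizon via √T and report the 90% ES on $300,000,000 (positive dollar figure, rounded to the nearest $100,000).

$10,500,000

σ_{21d} = 0.434% × √21 = 1.989%.
ES multiplier = φ(z)/(1−α) = 0.175397/0.1 = 1.754.
ES = 1.989% × 1.754 = 3.489%; on $300,000,000: $10,467,000.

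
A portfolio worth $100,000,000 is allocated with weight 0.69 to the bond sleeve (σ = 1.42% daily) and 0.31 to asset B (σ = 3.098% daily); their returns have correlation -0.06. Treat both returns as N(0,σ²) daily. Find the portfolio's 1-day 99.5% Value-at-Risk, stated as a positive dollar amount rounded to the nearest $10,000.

$3,430,000

σ_p² = 0.69²·1.42² + 0.31²·3.098² + 2·-0.06·0.69·0.31·1.42·3.098 = 1.7694 (%²).
σ_p = √1.7694 = 1.330%.
At 99.5%, z = 2.576.
VaR = 2.576 × 1.330% = 3.426%; on $100,000,000 that is $3,426,000.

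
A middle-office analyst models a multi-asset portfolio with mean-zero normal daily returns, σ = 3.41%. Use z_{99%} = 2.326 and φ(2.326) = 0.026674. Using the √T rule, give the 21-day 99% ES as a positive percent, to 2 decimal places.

σ_{21d} = 3.41% × √21 = 15.627%.
ES multiplier = φ(z)/(1−α) = 0.026674/0.01 = 2.667.
ES = 15.627% × 2.667 = 41.677%.

41.68%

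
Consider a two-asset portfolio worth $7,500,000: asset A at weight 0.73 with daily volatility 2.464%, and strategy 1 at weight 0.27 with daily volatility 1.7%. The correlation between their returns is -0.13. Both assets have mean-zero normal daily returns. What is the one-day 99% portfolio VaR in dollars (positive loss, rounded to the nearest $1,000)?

$314,000

σ_p² = 0.73²·2.464² + 0.27²·1.7² + 2·-0.13·0.73·0.27·2.464·1.7 = 3.2314 (%²).
σ_p = √3.2314 = 1.798%.
At 99%, z = 2.326.
VaR = 2.326 × 1.798% = 4.182%; on $7,500,000 that is $313,650.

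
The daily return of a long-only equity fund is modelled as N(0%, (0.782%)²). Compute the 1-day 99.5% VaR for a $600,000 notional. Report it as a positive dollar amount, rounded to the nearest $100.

$12,100

At 99.5% one-sided, z = 2.576.
VaR = z·σ = 2.576 × 0.782% = 2.014%.
On $600,000: 0.02014 × $600,000 = $12,084.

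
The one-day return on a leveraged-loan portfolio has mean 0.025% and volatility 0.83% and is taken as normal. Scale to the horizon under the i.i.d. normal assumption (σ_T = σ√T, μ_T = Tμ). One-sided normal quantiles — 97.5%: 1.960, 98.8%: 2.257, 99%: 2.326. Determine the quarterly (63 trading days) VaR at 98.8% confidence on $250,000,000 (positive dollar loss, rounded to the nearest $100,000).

σ_{63d} = 0.83% × √63 = 6.588%; μ_{63d} = 63 × 0.025% = 1.575%.
VaR = −(1.575%) + 2.257 × 6.588% = 13.294%.
On $250,000,000: 0.13294 × $250,000,000 = $33,235,000.

$33,200,000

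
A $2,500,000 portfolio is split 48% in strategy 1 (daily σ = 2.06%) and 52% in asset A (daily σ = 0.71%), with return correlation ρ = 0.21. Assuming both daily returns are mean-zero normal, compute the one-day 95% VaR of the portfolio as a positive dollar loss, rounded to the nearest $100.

$46,300

σ_p² = 0.48²·2.06² + 0.52²·0.71² + 2·0.21·0.48·0.52·2.06·0.71 = 1.2674 (%²).
σ_p = √1.2674 = 1.126%.
At 95%, z = 1.645.
VaR = 1.645 × 1.126% = 1.852%; on $2,500,000 that is $46,300.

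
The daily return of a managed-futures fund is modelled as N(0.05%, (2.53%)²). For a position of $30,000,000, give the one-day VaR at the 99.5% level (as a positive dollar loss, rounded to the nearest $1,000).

At 99.5% one-sided, z = 2.576.
VaR = −μ + z·σ = −(0.05%) + 2.576 × 2.53% = 6.467%.
On $30,000,000: 0.06467 × $30,000,000 = $1,940,100.

$1,940,000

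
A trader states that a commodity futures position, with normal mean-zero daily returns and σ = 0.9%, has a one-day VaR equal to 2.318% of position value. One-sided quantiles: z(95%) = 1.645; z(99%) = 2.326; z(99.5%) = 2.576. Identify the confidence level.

99.5%

Implied z = VaR/σ = 2.318 / 0.9 = 2.576.
This matches z(99.5%) = 2.576.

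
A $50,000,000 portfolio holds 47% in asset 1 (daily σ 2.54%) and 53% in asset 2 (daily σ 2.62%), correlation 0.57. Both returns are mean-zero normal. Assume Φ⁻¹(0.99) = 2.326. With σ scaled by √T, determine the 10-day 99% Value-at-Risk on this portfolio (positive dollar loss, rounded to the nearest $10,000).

σ_p = √(0.47²·2.54² + 0.53²·2.62² + 2·0.57·0.47·0.53·2.54·2.62) = 2.290%.
σ_{10d} = 2.290% × √10 = 7.242%.
VaR = 2.326 × 7.242% = 16.845%; on $50,000,000 that is $8,422,500.

$8,420,000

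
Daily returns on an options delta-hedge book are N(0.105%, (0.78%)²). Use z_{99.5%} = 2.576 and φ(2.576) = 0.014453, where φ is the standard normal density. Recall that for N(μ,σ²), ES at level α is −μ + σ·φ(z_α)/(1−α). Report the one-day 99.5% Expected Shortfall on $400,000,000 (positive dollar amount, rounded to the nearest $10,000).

Tail multiplier: φ(z)/(1−α) = 0.014453 / 0.005 = 2.891.
ES = −(0.105%) + 0.78% × 2.891 = 2.150%.
On $400,000,000: 0.02150 × $400,000,000 = $8,600,000.

$8,600,000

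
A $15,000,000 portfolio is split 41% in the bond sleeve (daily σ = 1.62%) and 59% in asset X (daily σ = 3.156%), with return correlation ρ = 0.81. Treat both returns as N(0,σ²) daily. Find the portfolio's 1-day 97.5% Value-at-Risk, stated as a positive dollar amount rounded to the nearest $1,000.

$715,000

σ_p² = 0.41²·1.62² + 0.59²·3.156² + 2·0.81·0.41·0.59·1.62·3.156 = 5.9119 (%²).
σ_p = √5.9119 = 2.431%.
At 97.5%, z = 1.960.
VaR = 1.960 × 2.431% = 4.765%; on $15,000,000 that is $714,750.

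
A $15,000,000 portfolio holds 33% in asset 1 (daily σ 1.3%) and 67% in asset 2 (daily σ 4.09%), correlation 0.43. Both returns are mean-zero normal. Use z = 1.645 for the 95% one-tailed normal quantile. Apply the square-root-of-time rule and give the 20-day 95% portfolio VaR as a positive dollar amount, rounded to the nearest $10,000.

$3,260,000

σ_p = √(0.33²·1.3² + 0.67²·4.09² + 2·0.43·0.33·0.67·1.3·4.09) = 2.950%.
σ_{20d} = 2.950% × √20 = 13.193%.
VaR = 1.645 × 13.193% = 21.702%; on $15,000,000 that is $3,255,300.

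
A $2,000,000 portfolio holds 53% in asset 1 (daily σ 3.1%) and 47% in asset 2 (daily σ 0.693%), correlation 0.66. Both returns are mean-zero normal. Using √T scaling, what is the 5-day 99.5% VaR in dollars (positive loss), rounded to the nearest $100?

$215,900

σ_p = √(0.53²·3.1² + 0.47²·0.693² + 2·0.66·0.53·0.47·3.1·0.693) = 1.874%.
σ_{5d} = 1.874% × √5 = 4.190%.
z(99.5%) = 2.576.
VaR = 2.576 × 4.190% = 10.793%; on $2,000,000 that is $215,860.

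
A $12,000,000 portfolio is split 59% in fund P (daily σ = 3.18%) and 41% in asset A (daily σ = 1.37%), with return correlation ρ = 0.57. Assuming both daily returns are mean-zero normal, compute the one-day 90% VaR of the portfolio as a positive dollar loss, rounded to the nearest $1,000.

σ_p² = 0.59²·3.18² + 0.41²·1.37² + 2·0.57·0.59·0.41·3.18·1.37 = 5.0370 (%²).
σ_p = √5.0370 = 2.244%.
At 90%, z = 1.282.
VaR = 1.282 × 2.244% = 2.877%; on $12,000,000 that is $345,240.

$345,000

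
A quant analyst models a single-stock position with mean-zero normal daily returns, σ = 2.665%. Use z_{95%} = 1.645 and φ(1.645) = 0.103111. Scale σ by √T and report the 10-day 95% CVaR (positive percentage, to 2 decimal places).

17.38%

σ_{10d} = 2.665% × √10 = 8.427%.
ES multiplier = φ(z)/(1−α) = 0.103111/0.05 = 2.062.
ES = 8.427% × 2.062 = 17.376%.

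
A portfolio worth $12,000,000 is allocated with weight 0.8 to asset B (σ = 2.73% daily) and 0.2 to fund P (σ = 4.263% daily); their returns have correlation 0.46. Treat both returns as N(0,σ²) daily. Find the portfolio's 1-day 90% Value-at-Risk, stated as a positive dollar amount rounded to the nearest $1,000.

σ_p² = 0.8²·2.73² + 0.2²·4.263² + 2·0.46·0.8·0.2·2.73·4.263 = 7.2099 (%²).
σ_p = √7.2099 = 2.685%.
At 90%, z = 1.282.
VaR = 1.282 × 2.685% = 3.442%; on $12,000,000 that is $413,040.

$413,000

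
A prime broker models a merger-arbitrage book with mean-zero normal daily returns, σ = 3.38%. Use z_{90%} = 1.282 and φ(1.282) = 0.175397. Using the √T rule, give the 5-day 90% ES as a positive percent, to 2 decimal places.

σ_{5d} = 3.38% × √5 = 7.558%.
ES multiplier = φ(z)/(1−α) = 0.175397/0.1 = 1.754.
ES = 7.558% × 1.754 = 13.257%.

13.26%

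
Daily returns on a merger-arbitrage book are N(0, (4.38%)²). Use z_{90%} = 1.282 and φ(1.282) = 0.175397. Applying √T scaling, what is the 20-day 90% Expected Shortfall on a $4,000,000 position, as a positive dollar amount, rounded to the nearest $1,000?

σ_{20d} = 4.38% × √20 = 19.588%.
ES multiplier = φ(z)/(1−α) = 0.175397/0.1 = 1.754.
ES = 19.588% × 1.754 = 34.357%; on $4,000,000: $1,374,280.

$1,374,000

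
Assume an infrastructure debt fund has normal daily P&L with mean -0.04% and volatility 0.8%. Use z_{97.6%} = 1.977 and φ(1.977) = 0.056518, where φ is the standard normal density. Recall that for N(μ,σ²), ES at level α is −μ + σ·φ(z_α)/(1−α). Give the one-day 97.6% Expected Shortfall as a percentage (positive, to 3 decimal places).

1.924%

Tail multiplier: φ(z)/(1−α) = 0.056518 / 0.024 = 2.355.
ES = −(-0.04%) + 0.8% × 2.355 = 1.924%.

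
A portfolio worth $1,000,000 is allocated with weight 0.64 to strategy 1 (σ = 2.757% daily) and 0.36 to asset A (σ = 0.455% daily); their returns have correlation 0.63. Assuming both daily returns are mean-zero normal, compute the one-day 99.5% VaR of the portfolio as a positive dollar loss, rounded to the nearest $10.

σ_p² = 0.64²·2.757² + 0.36²·0.455² + 2·0.63·0.64·0.36·2.757·0.455 = 3.5044 (%²).
σ_p = √3.5044 = 1.872%.
At 99.5%, z = 2.576.
VaR = 2.576 × 1.872% = 4.822%; on $1,000,000 that is $48,220.

$48,220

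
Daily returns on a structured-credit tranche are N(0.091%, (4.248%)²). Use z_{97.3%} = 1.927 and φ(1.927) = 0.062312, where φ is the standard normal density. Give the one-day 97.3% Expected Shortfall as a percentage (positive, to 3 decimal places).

9.713%

Tail multiplier: φ(z)/(1−α) = 0.062312 / 0.027 = 2.308.
ES = −(0.091%) + 4.248% × 2.308 = 9.713%.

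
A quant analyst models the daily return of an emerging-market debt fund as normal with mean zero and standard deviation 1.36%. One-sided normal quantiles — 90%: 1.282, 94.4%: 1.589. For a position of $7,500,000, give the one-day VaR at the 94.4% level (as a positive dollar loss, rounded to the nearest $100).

$162,100

VaR = z·σ = 1.589 × 1.36% = 2.161%.
On $7,500,000: 0.02161 × $7,500,000 = $162,075.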